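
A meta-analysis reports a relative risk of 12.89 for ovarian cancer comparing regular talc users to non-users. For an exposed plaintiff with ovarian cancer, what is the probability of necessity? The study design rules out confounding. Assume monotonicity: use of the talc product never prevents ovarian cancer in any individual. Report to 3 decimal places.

PN ≈ 0.922

Under exogeneity and monotonicity, PN = (RR − 1) / RR = 1 − 1/RR.
PN = (12.89 − 1) / 12.89 = 11.89 / 12.89 ≈ 0.9224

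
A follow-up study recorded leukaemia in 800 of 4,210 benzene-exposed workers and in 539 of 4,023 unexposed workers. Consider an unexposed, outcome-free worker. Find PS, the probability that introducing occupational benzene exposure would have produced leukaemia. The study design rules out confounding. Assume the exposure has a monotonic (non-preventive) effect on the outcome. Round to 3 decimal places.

PS ≈ 0.065

p₁ = P(outcome | exposed) = 800/4210 = 0.19002
p₀ = P(outcome | unexposed) = 539/4023 = 0.13398
Under exogeneity and monotonicity, PS = (p₁ − p₀) / (1 − p₀).
PS = (0.19002 − 0.13398) / (1 − 0.13398) = 0.056044 / 0.86602 ≈ 0.0647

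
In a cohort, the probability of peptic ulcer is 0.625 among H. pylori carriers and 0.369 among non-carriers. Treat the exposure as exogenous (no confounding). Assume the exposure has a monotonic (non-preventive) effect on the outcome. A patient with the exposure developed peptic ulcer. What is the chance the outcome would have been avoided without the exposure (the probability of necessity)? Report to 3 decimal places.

PN ≈ 0.410

Let p₁ = 0.625, p₀ = 0.369.
Under exogeneity and monotonicity, PN = (p₁ − p₀) / p₁.
PN = (0.625 − 0.369) / 0.625 = 0.256 / 0.625 ≈ 0.4096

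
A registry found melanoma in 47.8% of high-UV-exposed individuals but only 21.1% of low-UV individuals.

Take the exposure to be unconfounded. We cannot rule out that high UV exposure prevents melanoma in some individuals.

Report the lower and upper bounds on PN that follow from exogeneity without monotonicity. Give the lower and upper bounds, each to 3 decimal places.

p₁ = 0.478, p₀ = 0.211.
Under exogeneity alone the bounds on PN are max{0,(p₁−p₀)/p₁} ≤ PN ≤ min{1,(1−p₀)/p₁}.
  lower = (p₁ − p₀)/p₁ = 0.267 / 0.478 ≈ 0.5586
  upper = min{1, (1 − p₀)/p₁} = 0.789 / 0.478 ≈ 1.6506 → capped at 1

0.559 ≤ PN ≤ 1.000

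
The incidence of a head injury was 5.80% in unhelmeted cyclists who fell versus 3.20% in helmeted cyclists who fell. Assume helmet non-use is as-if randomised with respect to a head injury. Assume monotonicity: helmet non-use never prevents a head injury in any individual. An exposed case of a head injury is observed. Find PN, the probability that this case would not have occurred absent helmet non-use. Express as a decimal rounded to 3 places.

PN ≈ 0.448

p₁ = 0.058, p₀ = 0.032.
Under exogeneity and monotonicity, PN = (p₁ − p₀) / p₁.
PN = (0.058 − 0.032) / 0.058 = 0.026 / 0.058 ≈ 0.4483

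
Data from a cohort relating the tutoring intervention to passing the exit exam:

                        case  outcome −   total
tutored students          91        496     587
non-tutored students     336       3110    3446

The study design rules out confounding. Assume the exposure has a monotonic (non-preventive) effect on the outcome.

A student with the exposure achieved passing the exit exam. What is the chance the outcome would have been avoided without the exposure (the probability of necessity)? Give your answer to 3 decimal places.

PN ≈ 0.371

p₁ = P(outcome | exposed) = 91/587 = 0.15503
p₀ = P(outcome | unexposed) = 336/3446 = 0.097504
Under exogeneity and monotonicity, PN = (p₁ − p₀) / p₁.
PN = (0.15503 − 0.097504) / 0.15503 = 0.057521 / 0.15503 ≈ 0.3710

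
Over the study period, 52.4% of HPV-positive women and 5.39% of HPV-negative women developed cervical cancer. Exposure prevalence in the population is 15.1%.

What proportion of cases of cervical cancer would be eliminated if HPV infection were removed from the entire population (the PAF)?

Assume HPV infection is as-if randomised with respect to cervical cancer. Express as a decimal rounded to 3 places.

PAF ≈ 0.568

p₁ = 0.524, p₀ = 0.0539.
Overall risk P(Y=1) = π·p₁ + (1−π)·p₀ = 0.151×0.524 + 0.849×0.0539 = 0.12489.
Under exogeneity, PAF = [P(Y=1) − p₀] / P(Y=1).
PAF = (0.12489 − 0.0539) / 0.12489 ≈ 0.5684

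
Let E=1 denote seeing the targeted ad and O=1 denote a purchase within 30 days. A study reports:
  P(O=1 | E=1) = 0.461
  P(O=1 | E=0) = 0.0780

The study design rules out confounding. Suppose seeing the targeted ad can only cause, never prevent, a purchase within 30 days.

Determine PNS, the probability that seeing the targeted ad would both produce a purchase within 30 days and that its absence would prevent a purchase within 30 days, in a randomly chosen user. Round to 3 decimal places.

Let p₁ = 0.461, p₀ = 0.078.
Under exogeneity and monotonicity, PNS = p₁ − p₀.
PNS = 0.461 − 0.078 = 0.383

PNS ≈ 0.383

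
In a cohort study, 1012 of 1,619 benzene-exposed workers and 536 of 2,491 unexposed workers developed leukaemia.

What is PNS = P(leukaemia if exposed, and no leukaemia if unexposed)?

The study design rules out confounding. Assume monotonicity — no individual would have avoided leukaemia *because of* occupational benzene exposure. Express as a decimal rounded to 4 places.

PNS ≈ 0.4099

p₁ = P(outcome | exposed) = 1012/1619 = 0.62508
p₀ = P(outcome | unexposed) = 536/2491 = 0.21517
Under exogeneity and monotonicity, PNS = p₁ − p₀.
PNS = 0.62508 − 0.21517 = 0.4099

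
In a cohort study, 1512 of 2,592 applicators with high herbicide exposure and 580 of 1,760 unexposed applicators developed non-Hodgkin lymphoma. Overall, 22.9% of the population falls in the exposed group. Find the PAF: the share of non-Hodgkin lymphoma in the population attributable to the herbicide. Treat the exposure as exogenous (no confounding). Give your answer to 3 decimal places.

p₁ = P(outcome | exposed) = 1512/2592 = 0.58333
p₀ = P(outcome | unexposed) = 580/1760 = 0.32955
Overall risk P(Y=1) = π·p₁ + (1−π)·p₀ = 0.229×0.58333 + 0.771×0.32955 = 0.38766.
Under exogeneity, PAF = [P(Y=1) − p₀] / P(Y=1).
PAF = (0.38766 − 0.32955) / 0.38766 ≈ 0.1499

PAF ≈ 0.150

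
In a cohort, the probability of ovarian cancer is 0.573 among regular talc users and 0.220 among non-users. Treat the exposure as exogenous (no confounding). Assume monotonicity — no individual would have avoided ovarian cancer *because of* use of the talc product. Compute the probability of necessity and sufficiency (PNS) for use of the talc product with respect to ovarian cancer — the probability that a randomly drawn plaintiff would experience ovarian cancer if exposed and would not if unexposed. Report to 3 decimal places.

Let p₁ = 0.573, p₀ = 0.22.
Under exogeneity and monotonicity, PNS = p₁ − p₀.
PNS = 0.573 − 0.22 = 0.353

PNS ≈ 0.353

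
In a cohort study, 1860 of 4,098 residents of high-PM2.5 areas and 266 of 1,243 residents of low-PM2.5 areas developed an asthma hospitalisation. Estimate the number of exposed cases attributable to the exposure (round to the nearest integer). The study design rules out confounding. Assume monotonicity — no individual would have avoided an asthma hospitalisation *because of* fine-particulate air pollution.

p₁ = P(outcome | exposed) = 1860/4098 = 0.45388
p₀ = P(outcome | unexposed) = 266/1243 = 0.214
PN = (p₁ − p₀)/p₁ = (0.45388 − 0.214) / 0.45388 ≈ 0.52851.
Attributable cases ≈ PN × (exposed cases) = 0.52851 × 1860 ≈ 983.03.

about 983 cases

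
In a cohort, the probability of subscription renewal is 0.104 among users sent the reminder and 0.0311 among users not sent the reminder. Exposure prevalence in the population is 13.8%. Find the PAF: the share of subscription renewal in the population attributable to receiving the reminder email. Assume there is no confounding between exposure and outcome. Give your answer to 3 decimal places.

Let p₁ = 0.104, p₀ = 0.0311.
Overall risk P(Y=1) = π·p₁ + (1−π)·p₀ = 0.138×0.104 + 0.862×0.0311 = 0.04116.
Under exogeneity, PAF = [P(Y=1) − p₀] / P(Y=1).
PAF = (0.04116 − 0.0311) / 0.04116 ≈ 0.2444

PAF ≈ 0.244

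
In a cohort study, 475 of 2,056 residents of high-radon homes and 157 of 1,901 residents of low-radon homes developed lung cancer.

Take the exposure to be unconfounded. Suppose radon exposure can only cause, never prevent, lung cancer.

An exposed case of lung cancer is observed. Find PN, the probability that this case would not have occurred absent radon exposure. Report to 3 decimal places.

p₁ = P(outcome | exposed) = 475/2056 = 0.23103
p₀ = P(outcome | unexposed) = 157/1901 = 0.082588
Under exogeneity and monotonicity, PN = (p₁ − p₀) / p₁.
PN = (0.23103 − 0.082588) / 0.23103 = 0.14844 / 0.23103 ≈ 0.6425

PN ≈ 0.643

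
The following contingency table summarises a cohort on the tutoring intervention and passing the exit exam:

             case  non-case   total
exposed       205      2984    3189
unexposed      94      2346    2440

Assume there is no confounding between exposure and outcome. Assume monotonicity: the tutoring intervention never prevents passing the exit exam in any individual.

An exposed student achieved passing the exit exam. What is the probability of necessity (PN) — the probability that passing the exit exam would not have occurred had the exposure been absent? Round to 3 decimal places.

PN ≈ 0.401

p₁ = P(outcome | exposed) = 205/3189 = 0.064283
p₀ = P(outcome | unexposed) = 94/2440 = 0.038525
Under exogeneity and monotonicity, PN = (p₁ − p₀) / p₁.
PN = (0.064283 − 0.038525) / 0.064283 = 0.025759 / 0.064283 ≈ 0.4007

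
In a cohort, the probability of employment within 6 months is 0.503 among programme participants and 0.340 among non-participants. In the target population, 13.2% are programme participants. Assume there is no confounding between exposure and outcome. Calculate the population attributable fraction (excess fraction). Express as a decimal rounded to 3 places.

PAF ≈ 0.060

Let p₁ = 0.503, p₀ = 0.34.
Overall risk P(Y=1) = π·p₁ + (1−π)·p₀ = 0.132×0.503 + 0.868×0.34 = 0.36152.
Under exogeneity, PAF = [P(Y=1) − p₀] / P(Y=1).
PAF = (0.36152 − 0.34) / 0.36152 ≈ 0.0595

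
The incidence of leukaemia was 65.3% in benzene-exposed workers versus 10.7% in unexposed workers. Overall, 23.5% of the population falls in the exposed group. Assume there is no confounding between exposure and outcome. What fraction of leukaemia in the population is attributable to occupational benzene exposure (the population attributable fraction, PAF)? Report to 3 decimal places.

PAF ≈ 0.545

p₁ = 0.653, p₀ = 0.107.
Overall risk P(Y=1) = π·p₁ + (1−π)·p₀ = 0.235×0.653 + 0.765×0.107 = 0.23531.
Under exogeneity, PAF = [P(Y=1) − p₀] / P(Y=1).
PAF = (0.23531 − 0.107) / 0.23531 ≈ 0.5453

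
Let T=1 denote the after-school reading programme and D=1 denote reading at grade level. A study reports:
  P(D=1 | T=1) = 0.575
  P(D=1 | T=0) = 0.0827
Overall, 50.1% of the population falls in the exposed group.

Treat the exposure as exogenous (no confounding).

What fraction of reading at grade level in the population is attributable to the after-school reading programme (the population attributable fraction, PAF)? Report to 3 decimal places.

PAF ≈ 0.749

Let p₁ = 0.575, p₀ = 0.0827.
Overall risk P(Y=1) = π·p₁ + (1−π)·p₀ = 0.501×0.575 + 0.499×0.0827 = 0.32934.
Under exogeneity, PAF = [P(Y=1) − p₀] / P(Y=1).
PAF = (0.32934 − 0.0827) / 0.32934 ≈ 0.7489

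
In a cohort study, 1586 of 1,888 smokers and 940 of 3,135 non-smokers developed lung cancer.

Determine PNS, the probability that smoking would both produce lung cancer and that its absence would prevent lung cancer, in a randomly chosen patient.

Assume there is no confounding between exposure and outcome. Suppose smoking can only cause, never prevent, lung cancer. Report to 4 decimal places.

p₁ = P(outcome | exposed) = 1586/1888 = 0.84004
p₀ = P(outcome | unexposed) = 940/3135 = 0.29984
Under exogeneity and monotonicity, PNS = p₁ − p₀.
PNS = 0.84004 − 0.29984 = 0.5402

PNS ≈ 0.5402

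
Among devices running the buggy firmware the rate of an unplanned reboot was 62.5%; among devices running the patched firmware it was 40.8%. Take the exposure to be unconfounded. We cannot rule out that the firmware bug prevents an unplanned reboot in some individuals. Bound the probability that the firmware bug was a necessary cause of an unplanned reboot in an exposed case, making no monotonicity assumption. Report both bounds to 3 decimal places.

0.347 ≤ PN ≤ 0.947

p₁ = 0.625, p₀ = 0.408.
Under exogeneity alone the bounds on PN are max{0,(p₁−p₀)/p₁} ≤ PN ≤ min{1,(1−p₀)/p₁}.
  lower = (p₁ − p₀)/p₁ = 0.217 / 0.625 ≈ 0.3472
  upper = min{1, (1 − p₀)/p₁} = 0.592 / 0.625 ≈ 0.9472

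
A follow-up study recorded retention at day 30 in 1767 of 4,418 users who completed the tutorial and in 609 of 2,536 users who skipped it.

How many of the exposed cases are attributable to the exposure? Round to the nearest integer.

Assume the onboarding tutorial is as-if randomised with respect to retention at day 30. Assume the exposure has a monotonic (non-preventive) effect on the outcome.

p₁ = P(outcome | exposed) = 1767/4418 = 0.39995
p₀ = P(outcome | unexposed) = 609/2536 = 0.24014
PN = (p₁ − p₀)/p₁ = (0.39995 − 0.24014) / 0.39995 ≈ 0.39958.
Attributable cases ≈ PN × (exposed cases) = 0.39958 × 1767 ≈ 706.05.

about 706 cases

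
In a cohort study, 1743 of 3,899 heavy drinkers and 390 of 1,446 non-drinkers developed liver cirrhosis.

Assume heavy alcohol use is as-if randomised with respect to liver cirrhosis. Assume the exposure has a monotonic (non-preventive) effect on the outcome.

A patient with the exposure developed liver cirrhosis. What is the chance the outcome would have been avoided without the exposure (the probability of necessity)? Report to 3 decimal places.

p₁ = P(outcome | exposed) = 1743/3899 = 0.44704
p₀ = P(outcome | unexposed) = 390/1446 = 0.26971
Under exogeneity and monotonicity, PN = (p₁ − p₀) / p₁.
PN = (0.44704 − 0.26971) / 0.44704 = 0.17733 / 0.44704 ≈ 0.3967

PN ≈ 0.397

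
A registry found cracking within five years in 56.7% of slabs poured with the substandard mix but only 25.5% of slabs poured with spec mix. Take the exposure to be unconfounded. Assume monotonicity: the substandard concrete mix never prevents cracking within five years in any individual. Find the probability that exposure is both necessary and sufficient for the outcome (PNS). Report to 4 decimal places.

p₁ = 0.567, p₀ = 0.255.
Under exogeneity and monotonicity, PNS = p₁ − p₀.
PNS = 0.567 − 0.255 = 0.312

PNS ≈ 0.3120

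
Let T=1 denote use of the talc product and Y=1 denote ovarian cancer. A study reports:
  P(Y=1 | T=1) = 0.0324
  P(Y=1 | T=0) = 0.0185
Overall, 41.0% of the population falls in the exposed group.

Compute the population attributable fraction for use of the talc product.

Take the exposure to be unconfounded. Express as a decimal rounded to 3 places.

PAF ≈ 0.236

Let p₁ = 0.0324, p₀ = 0.0185.
Overall risk P(Y=1) = π·p₁ + (1−π)·p₀ = 0.41×0.0324 + 0.59×0.0185 = 0.024199.
Under exogeneity, PAF = [P(Y=1) − p₀] / P(Y=1).
PAF = (0.024199 − 0.0185) / 0.024199 ≈ 0.2355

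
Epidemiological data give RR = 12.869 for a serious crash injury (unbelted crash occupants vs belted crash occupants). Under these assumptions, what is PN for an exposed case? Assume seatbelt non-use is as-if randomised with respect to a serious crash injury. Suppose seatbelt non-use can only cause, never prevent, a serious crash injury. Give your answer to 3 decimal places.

PN ≈ 0.922

Under exogeneity and monotonicity, PN = (RR − 1) / RR = 1 − 1/RR.
PN = (12.869 − 1) / 12.869 = 11.87 / 12.869 ≈ 0.9223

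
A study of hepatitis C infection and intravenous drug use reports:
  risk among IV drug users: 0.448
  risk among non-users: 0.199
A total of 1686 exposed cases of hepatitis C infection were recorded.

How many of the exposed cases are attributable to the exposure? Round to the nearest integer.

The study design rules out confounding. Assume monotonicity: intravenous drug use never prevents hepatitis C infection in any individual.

Let p₁ = 0.448, p₀ = 0.199.
PN = (p₁ − p₀)/p₁ = (0.448 − 0.199) / 0.448 ≈ 0.55580.
Attributable cases ≈ PN × (exposed cases) = 0.55580 × 1686 ≈ 937.08.

about 937 cases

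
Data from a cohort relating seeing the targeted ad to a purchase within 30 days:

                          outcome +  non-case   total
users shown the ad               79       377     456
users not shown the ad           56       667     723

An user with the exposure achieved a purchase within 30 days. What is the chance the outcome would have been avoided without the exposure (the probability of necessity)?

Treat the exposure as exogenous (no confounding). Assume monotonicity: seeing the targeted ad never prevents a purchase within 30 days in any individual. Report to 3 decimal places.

p₁ = P(outcome | exposed) = 79/456 = 0.17325
p₀ = P(outcome | unexposed) = 56/723 = 0.077455
Under exogeneity and monotonicity, PN = (p₁ − p₀)/p₁.
PN = (0.17325 − 0.077455) / 0.17325 ≈ 0.5529

PN ≈ 0.553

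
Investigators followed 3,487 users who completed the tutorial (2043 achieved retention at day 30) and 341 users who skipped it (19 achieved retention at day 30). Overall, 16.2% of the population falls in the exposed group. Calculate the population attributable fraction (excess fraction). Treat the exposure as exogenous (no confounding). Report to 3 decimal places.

PAF ≈ 0.607

p₁ = P(outcome | exposed) = 2043/3487 = 0.58589
p₀ = P(outcome | unexposed) = 19/341 = 0.055718
Overall risk P(Y=1) = π·p₁ + (1−π)·p₀ = 0.162×0.58589 + 0.838×0.055718 = 0.14161.
Under exogeneity, PAF = [P(Y=1) − p₀] / P(Y=1).
PAF = (0.14161 − 0.055718) / 0.14161 ≈ 0.6065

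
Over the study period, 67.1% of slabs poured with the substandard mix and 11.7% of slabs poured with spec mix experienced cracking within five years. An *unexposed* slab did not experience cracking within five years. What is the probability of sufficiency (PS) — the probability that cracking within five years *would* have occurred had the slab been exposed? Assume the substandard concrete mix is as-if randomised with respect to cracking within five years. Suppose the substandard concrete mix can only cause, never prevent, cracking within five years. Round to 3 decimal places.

p₁ = 0.671, p₀ = 0.117.
Under exogeneity and monotonicity, PS = (p₁ − p₀) / (1 − p₀).
PS = (0.671 − 0.117) / (1 − 0.117) = 0.554 / 0.883 ≈ 0.6274

PS ≈ 0.627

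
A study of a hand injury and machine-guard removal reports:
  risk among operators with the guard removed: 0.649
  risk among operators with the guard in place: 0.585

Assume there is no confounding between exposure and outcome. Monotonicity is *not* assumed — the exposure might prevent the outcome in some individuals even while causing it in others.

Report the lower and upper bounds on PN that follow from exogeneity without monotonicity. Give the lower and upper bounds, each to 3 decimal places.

0.099 ≤ PN ≤ 0.639

Let p₁ = 0.649, p₀ = 0.585.
Under exogeneity alone the bounds on PN are max{0,(p₁−p₀)/p₁} ≤ PN ≤ min{1,(1−p₀)/p₁}.
  lower = (p₁ − p₀)/p₁ = 0.064 / 0.649 ≈ 0.0986
  upper = min{1, (1 − p₀)/p₁} = 0.415 / 0.649 ≈ 0.6394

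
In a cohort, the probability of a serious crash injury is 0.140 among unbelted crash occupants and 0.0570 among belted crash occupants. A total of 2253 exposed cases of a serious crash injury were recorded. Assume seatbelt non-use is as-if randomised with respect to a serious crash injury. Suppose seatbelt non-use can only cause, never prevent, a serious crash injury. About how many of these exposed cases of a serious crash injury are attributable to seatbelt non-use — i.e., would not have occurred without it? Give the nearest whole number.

Let p₁ = 0.14, p₀ = 0.057.
PN = (p₁ − p₀)/p₁ = (0.14 − 0.057) / 0.14 ≈ 0.59286.
Attributable cases ≈ PN × (exposed cases) = 0.59286 × 2253 ≈ 1335.71.

about 1336 cases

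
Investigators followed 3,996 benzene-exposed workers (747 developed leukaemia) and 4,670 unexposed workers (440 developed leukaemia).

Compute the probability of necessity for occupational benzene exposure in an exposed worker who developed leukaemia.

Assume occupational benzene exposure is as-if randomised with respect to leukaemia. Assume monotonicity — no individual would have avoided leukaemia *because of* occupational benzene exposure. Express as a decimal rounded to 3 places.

p₁ = P(outcome | exposed) = 747/3996 = 0.18694
p₀ = P(outcome | unexposed) = 440/4670 = 0.094218
Under exogeneity and monotonicity, PN = (p₁ − p₀) / p₁.
PN = (0.18694 − 0.094218) / 0.18694 = 0.092719 / 0.18694 ≈ 0.4960

PN ≈ 0.496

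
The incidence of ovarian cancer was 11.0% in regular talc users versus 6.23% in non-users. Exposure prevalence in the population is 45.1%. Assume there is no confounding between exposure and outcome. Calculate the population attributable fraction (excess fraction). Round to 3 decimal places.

PAF ≈ 0.257

p₁ = 0.11, p₀ = 0.0623.
Overall risk P(Y=1) = π·p₁ + (1−π)·p₀ = 0.451×0.11 + 0.549×0.0623 = 0.083813.
Under exogeneity, PAF = [P(Y=1) − p₀] / P(Y=1).
PAF = (0.083813 − 0.0623) / 0.083813 ≈ 0.2567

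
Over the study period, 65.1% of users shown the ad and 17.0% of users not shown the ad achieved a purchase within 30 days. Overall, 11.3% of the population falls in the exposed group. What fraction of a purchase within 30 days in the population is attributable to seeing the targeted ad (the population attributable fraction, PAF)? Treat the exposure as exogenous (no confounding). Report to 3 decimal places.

p₁ = 0.651, p₀ = 0.17.
Overall risk P(Y=1) = π·p₁ + (1−π)·p₀ = 0.113×0.651 + 0.887×0.17 = 0.22435.
Under exogeneity, PAF = [P(Y=1) − p₀] / P(Y=1).
PAF = (0.22435 − 0.17) / 0.22435 ≈ 0.2423

PAF ≈ 0.242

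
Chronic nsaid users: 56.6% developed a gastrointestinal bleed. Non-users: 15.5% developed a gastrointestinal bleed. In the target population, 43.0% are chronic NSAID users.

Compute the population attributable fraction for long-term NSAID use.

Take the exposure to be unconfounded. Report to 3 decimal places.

p₁ = 0.566, p₀ = 0.155.
Overall risk P(Y=1) = π·p₁ + (1−π)·p₀ = 0.43×0.566 + 0.57×0.155 = 0.33173.
Under exogeneity, PAF = [P(Y=1) − p₀] / P(Y=1).
PAF = (0.33173 − 0.155) / 0.33173 ≈ 0.5328

PAF ≈ 0.533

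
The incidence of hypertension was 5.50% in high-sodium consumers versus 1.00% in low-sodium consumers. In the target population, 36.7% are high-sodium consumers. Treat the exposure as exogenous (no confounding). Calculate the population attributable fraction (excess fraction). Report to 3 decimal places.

PAF ≈ 0.623

p₁ = 0.055, p₀ = 0.01.
Overall risk P(Y=1) = π·p₁ + (1−π)·p₀ = 0.367×0.055 + 0.633×0.01 = 0.026515.
Under exogeneity, PAF = [P(Y=1) − p₀] / P(Y=1).
PAF = (0.026515 − 0.01) / 0.026515 ≈ 0.6229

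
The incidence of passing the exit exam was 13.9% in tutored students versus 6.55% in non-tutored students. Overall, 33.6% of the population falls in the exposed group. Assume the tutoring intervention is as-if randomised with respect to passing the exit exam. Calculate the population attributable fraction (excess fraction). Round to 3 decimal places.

p₁ = 0.139, p₀ = 0.0655.
Overall risk P(Y=1) = π·p₁ + (1−π)·p₀ = 0.336×0.139 + 0.664×0.0655 = 0.090196.
Under exogeneity, PAF = [P(Y=1) − p₀] / P(Y=1).
PAF = (0.090196 − 0.0655) / 0.090196 ≈ 0.2738

PAF ≈ 0.274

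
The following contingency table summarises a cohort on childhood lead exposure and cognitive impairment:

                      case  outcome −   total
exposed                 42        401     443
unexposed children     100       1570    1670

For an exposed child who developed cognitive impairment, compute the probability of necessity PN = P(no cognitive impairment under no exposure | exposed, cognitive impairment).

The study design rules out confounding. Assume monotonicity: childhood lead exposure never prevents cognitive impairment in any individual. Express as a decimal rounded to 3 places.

p₁ = P(outcome | exposed) = 42/443 = 0.094808
p₀ = P(outcome | unexposed) = 100/1670 = 0.05988
Under exogeneity and monotonicity, PN = (p₁ − p₀)/p₁.
PN = (0.094808 − 0.05988) / 0.094808 ≈ 0.3684

PN ≈ 0.368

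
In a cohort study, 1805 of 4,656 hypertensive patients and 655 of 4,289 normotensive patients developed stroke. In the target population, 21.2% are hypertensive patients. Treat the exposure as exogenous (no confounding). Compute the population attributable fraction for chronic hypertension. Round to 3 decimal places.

PAF ≈ 0.246

p₁ = P(outcome | exposed) = 1805/4656 = 0.38767
p₀ = P(outcome | unexposed) = 655/4289 = 0.15272
Overall risk P(Y=1) = π·p₁ + (1−π)·p₀ = 0.212×0.38767 + 0.788×0.15272 = 0.20253.
Under exogeneity, PAF = [P(Y=1) − p₀] / P(Y=1).
PAF = (0.20253 − 0.15272) / 0.20253 ≈ 0.2459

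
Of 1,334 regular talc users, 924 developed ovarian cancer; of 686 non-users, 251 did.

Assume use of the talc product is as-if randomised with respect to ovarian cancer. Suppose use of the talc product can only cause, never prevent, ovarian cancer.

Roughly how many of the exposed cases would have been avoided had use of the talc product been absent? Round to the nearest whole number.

p₁ = P(outcome | exposed) = 924/1334 = 0.69265
p₀ = P(outcome | unexposed) = 251/686 = 0.36589
PN = (p₁ − p₀)/p₁ = (0.69265 − 0.36589) / 0.69265 ≈ 0.47176.
Attributable cases ≈ PN × (exposed cases) = 0.47176 × 924 ≈ 435.90.

about 436 cases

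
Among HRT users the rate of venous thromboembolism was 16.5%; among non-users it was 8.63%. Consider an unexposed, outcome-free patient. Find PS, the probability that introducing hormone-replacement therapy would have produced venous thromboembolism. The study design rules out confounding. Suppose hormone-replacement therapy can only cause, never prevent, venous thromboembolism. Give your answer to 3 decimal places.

p₁ = 0.165, p₀ = 0.0863.
Under exogeneity and monotonicity, PS = (p₁ − p₀) / (1 − p₀).
PS = (0.165 − 0.0863) / (1 − 0.0863) = 0.0787 / 0.9137 ≈ 0.0861

PS ≈ 0.086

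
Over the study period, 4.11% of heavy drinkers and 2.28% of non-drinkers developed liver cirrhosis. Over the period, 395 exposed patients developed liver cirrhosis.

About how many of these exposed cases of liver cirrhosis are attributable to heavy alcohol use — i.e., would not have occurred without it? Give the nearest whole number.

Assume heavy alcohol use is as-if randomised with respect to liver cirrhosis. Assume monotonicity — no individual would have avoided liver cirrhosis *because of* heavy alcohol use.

p₁ = 0.0411, p₀ = 0.0228.
PN = (p₁ − p₀)/p₁ = (0.0411 − 0.0228) / 0.0411 ≈ 0.44526.
Attributable cases ≈ PN × (exposed cases) = 0.44526 × 395 ≈ 175.88.

about 176 cases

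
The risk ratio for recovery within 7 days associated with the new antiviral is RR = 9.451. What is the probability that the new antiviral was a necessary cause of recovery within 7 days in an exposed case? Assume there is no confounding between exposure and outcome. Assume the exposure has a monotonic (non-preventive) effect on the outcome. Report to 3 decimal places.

PN ≈ 0.894

Under exogeneity and monotonicity, PN = (RR − 1) / RR = 1 − 1/RR.
PN = (9.451 − 1) / 9.451 = 8.451 / 9.451 ≈ 0.8942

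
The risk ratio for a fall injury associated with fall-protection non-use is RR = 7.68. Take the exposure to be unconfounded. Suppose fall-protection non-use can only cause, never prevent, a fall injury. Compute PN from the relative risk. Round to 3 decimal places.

PN ≈ 0.870

Under exogeneity and monotonicity, PN = (RR − 1) / RR = 1 − 1/RR.
PN = (7.68 − 1) / 7.68 = 6.68 / 7.68 ≈ 0.8698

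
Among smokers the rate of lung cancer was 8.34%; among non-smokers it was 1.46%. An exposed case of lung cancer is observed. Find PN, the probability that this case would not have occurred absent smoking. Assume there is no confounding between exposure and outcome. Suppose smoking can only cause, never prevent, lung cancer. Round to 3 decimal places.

p₁ = 0.0834, p₀ = 0.0146.
Under exogeneity and monotonicity, PN = (p₁ − p₀) / p₁.
PN = (0.0834 − 0.0146) / 0.0834 = 0.0688 / 0.0834 ≈ 0.8249

PN ≈ 0.825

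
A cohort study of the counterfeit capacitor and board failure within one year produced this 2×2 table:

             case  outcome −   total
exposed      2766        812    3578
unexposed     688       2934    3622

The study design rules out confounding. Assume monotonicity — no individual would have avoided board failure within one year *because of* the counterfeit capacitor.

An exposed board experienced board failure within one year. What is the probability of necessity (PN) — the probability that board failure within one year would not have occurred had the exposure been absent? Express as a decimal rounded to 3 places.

PN ≈ 0.754

p₁ = P(outcome | exposed) = 2766/3578 = 0.77306
p₀ = P(outcome | unexposed) = 688/3622 = 0.18995
Under exogeneity and monotonicity, PN = (p₁ − p₀) / p₁.
PN = (0.77306 − 0.18995) / 0.77306 = 0.58311 / 0.77306 ≈ 0.7543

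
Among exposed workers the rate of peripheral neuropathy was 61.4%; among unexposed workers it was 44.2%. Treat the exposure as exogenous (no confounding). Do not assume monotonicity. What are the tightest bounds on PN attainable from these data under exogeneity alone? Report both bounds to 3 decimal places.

0.280 ≤ PN ≤ 0.909

p₁ = 0.614, p₀ = 0.442.
Under exogeneity alone the bounds on PN are max{0,(p₁−p₀)/p₁} ≤ PN ≤ min{1,(1−p₀)/p₁}.
  lower = (p₁ − p₀)/p₁ = 0.172 / 0.614 ≈ 0.2801
  upper = min{1, (1 − p₀)/p₁} = 0.558 / 0.614 ≈ 0.9088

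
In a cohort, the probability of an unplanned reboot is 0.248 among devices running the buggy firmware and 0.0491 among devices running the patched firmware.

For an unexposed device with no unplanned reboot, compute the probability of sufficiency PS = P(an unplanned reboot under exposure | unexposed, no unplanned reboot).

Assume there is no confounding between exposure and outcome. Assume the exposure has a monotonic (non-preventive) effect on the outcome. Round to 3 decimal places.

PS ≈ 0.209

Let p₁ = 0.248, p₀ = 0.0491.
Under exogeneity and monotonicity, PS = (p₁ − p₀) / (1 − p₀).
PS = (0.248 − 0.0491) / (1 − 0.0491) = 0.1989 / 0.9509 ≈ 0.2092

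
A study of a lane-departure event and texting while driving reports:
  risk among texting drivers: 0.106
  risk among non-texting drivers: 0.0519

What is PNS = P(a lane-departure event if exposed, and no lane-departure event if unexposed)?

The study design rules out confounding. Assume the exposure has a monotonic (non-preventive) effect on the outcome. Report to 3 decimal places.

PNS ≈ 0.054

Let p₁ = 0.106, p₀ = 0.0519.
Under exogeneity and monotonicity, PNS = p₁ − p₀.
PNS = 0.106 − 0.0519 = 0.0541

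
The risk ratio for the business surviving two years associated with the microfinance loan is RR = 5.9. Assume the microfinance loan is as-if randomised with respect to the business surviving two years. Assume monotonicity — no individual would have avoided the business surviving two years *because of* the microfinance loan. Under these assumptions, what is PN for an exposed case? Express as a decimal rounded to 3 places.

Under exogeneity and monotonicity, PN = (RR − 1) / RR = 1 − 1/RR.
PN = (5.9 − 1) / 5.9 = 4.9 / 5.9 ≈ 0.8305

PN ≈ 0.831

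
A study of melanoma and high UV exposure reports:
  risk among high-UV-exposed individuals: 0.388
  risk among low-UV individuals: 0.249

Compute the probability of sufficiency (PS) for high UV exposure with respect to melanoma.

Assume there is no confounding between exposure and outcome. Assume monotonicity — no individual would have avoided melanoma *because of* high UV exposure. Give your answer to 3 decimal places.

PS ≈ 0.185

Let p₁ = 0.388, p₀ = 0.249.
Under exogeneity and monotonicity, PS = (p₁ − p₀) / (1 − p₀).
PS = (0.388 − 0.249) / (1 − 0.249) = 0.139 / 0.751 ≈ 0.1851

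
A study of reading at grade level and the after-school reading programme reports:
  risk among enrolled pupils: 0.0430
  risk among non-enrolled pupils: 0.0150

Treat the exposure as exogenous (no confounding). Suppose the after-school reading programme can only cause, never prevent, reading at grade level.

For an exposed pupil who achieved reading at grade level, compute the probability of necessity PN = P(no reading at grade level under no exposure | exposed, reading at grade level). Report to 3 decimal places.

PN ≈ 0.651

Let p₁ = 0.043, p₀ = 0.015.
Under exogeneity and monotonicity, PN = (p₁ − p₀) / p₁.
PN = (0.043 − 0.015) / 0.043 = 0.028 / 0.043 ≈ 0.6512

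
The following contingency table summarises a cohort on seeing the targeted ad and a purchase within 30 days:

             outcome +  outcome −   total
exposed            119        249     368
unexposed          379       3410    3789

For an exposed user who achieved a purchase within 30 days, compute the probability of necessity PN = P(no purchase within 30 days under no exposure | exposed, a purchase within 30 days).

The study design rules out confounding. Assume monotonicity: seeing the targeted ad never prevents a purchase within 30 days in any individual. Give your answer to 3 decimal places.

p₁ = P(outcome | exposed) = 119/368 = 0.32337
p₀ = P(outcome | unexposed) = 379/3789 = 0.10003
Under exogeneity and monotonicity, PN = (p₁ − p₀) / p₁.
PN = (0.32337 − 0.10003) / 0.32337 = 0.22334 / 0.32337 ≈ 0.6907

PN ≈ 0.691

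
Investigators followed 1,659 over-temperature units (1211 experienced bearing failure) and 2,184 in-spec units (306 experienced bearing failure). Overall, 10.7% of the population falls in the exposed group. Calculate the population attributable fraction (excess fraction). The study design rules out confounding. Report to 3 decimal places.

p₁ = P(outcome | exposed) = 1211/1659 = 0.72996
p₀ = P(outcome | unexposed) = 306/2184 = 0.14011
Overall risk P(Y=1) = π·p₁ + (1−π)·p₀ = 0.107×0.72996 + 0.893×0.14011 = 0.20322.
Under exogeneity, PAF = [P(Y=1) − p₀] / P(Y=1).
PAF = (0.20322 − 0.14011) / 0.20322 ≈ 0.3106

PAF ≈ 0.311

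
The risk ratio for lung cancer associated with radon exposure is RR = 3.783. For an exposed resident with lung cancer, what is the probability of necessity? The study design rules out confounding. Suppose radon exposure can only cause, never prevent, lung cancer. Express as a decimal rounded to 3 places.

PN ≈ 0.736

Under exogeneity and monotonicity, PN = (RR − 1) / RR = 1 − 1/RR.
PN = (3.783 − 1) / 3.783 = 2.783 / 3.783 ≈ 0.7357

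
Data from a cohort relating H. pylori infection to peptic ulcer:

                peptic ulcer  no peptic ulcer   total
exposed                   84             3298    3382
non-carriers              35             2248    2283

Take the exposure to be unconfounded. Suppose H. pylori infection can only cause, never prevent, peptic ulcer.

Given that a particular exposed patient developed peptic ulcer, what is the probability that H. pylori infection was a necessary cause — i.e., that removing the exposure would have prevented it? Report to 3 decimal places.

p₁ = P(outcome | exposed) = 84/3382 = 0.024837
p₀ = P(outcome | unexposed) = 35/2283 = 0.015331
Under exogeneity and monotonicity, PN = (p₁ − p₀) / p₁.
PN = (0.024837 − 0.015331) / 0.024837 = 0.0095067 / 0.024837 ≈ 0.3828

PN ≈ 0.383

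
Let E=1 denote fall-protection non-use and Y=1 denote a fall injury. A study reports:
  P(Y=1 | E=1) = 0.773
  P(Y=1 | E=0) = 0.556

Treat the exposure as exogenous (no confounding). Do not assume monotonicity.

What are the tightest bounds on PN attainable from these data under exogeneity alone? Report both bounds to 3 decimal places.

0.281 ≤ PN ≤ 0.574

Let p₁ = 0.773, p₀ = 0.556.
Under exogeneity alone the bounds on PN are max{0,(p₁−p₀)/p₁} ≤ PN ≤ min{1,(1−p₀)/p₁}.
  lower = (p₁ − p₀)/p₁ = 0.217 / 0.773 ≈ 0.2807
  upper = min{1, (1 − p₀)/p₁} = 0.444 / 0.773 ≈ 0.5744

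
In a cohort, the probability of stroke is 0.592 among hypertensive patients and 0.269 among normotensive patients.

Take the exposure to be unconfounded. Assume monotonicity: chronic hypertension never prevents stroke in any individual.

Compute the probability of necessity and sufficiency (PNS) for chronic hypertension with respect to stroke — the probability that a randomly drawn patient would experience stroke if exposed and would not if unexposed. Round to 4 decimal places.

Let p₁ = 0.592, p₀ = 0.269.
Under exogeneity and monotonicity, PNS = p₁ − p₀.
PNS = 0.592 − 0.269 = 0.323

PNS ≈ 0.3230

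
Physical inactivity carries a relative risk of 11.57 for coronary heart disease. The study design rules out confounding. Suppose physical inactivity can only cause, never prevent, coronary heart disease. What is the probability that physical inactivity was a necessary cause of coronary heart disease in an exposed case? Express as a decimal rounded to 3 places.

Under exogeneity and monotonicity, PN = (RR − 1) / RR = 1 − 1/RR.
PN = (11.57 − 1) / 11.57 = 10.57 / 11.57 ≈ 0.9136

PN ≈ 0.914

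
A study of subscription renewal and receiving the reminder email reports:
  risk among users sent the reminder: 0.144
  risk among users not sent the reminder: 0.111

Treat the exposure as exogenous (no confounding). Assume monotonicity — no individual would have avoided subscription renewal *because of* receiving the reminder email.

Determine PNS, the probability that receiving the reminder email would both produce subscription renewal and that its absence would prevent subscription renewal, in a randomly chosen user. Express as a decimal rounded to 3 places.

PNS ≈ 0.033

Let p₁ = 0.144, p₀ = 0.111.
Under exogeneity and monotonicity, PNS = p₁ − p₀.
PNS = 0.144 − 0.111 = 0.033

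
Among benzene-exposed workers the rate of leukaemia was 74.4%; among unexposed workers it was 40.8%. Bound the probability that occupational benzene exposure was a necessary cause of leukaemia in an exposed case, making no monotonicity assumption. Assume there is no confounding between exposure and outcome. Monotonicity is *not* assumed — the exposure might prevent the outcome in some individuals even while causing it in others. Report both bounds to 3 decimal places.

0.452 ≤ PN ≤ 0.796

p₁ = 0.744, p₀ = 0.408.
Under exogeneity alone the bounds on PN are max{0,(p₁−p₀)/p₁} ≤ PN ≤ min{1,(1−p₀)/p₁}.
  lower = (p₁ − p₀)/p₁ = 0.336 / 0.744 ≈ 0.4516
  upper = min{1, (1 − p₀)/p₁} = 0.592 / 0.744 ≈ 0.7957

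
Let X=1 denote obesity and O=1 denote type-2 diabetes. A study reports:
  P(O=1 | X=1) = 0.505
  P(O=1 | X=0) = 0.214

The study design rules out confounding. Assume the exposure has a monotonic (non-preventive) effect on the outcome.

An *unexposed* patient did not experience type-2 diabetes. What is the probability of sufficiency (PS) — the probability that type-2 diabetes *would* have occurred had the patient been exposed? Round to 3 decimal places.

PS ≈ 0.370

Let p₁ = 0.505, p₀ = 0.214.
Under exogeneity and monotonicity, PS = (p₁ − p₀) / (1 − p₀).
PS = (0.505 − 0.214) / (1 − 0.214) = 0.291 / 0.786 ≈ 0.3702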